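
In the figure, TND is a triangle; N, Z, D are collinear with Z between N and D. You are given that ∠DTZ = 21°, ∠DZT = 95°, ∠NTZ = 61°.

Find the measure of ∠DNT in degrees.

1. ∠NZT = 85°  [linear pair at Z on ND]
2. ∠TNZ = 34°  [△TNZ]
3. ∠DNT = 34°  [Z on ray ND]

∠DNT = 34°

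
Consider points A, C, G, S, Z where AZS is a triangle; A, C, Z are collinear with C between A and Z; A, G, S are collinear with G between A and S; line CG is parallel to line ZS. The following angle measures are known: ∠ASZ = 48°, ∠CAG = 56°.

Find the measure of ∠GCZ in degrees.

∠GCZ = 104°

1. ∠AGC = 48°  [CG∥ZS, corresponding at G]
2. ∠ACG = 76°  [△ACG]
3. ∠GCZ = 104°  [linear pair at C on AZ]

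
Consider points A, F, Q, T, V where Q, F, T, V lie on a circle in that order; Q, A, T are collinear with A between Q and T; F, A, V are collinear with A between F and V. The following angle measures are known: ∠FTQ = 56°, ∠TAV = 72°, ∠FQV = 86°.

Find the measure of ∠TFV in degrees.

1. ∠FVQ = 56°  [same arc QF]
2. ∠QAV = 108°  [linear pair at A on QT]
3. ∠TQV = 16°  [△QAV]
4. ∠TFV = 16°  [same arc TV]

∠TFV = 16°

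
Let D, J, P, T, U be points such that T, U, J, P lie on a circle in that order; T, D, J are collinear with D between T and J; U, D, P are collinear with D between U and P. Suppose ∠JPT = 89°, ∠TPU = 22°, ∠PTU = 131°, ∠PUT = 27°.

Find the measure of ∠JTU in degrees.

∠JTU = 67°

1. ∠JUT = 91°  [cyclic TUJP, opposite ∠U+∠P]
2. ∠TJU = 22°  [same arc TU]
3. ∠JTU = 67°  [△TUJ]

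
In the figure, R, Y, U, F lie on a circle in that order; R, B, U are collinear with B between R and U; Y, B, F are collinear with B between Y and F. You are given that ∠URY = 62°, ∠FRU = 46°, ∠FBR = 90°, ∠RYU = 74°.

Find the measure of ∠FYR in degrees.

∠FYR = 28°

1. ∠UFY = 62°  [same arc YU]
2. ∠FBU = 90°  [linear pair at B on RU]
3. ∠FUR = 28°  [△UBF]
4. ∠FYR = 28°  [same arc RF]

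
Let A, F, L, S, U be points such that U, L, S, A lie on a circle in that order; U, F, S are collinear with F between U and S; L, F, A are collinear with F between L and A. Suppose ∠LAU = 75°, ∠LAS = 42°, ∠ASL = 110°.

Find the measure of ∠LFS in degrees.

1. ∠LSU = 75°  [same arc UL]
2. ∠ALS = 28°  [△LSA]
3. ∠LFS = 77°  [△LFS]

∠LFS = 77°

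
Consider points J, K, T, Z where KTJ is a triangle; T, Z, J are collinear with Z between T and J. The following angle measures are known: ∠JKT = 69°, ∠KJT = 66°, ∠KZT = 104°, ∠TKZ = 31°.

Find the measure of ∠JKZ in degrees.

∠JKZ = 38°

1. ∠KJZ = 66°  [Z on ray JT]
2. ∠JZK = 76°  [linear pair at Z on TJ]
3. ∠JKZ = 38°  [△KZJ]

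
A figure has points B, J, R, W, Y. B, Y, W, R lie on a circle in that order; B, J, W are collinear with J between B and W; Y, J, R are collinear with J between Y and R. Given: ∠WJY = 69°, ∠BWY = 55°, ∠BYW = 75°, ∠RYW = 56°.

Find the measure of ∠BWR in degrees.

1. ∠BRW = 105°  [cyclic BYWR, opposite ∠Y+∠R]
2. ∠RBW = 56°  [same arc WR]
3. ∠BWR = 19°  [△BWR]

∠BWR = 19°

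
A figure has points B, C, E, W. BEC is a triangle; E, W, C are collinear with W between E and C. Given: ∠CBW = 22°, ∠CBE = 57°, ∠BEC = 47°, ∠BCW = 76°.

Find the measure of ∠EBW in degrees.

∠EBW = 35°

1. ∠BWC = 82°  [△BWC]
2. ∠BEW = 47°  [W on ray EC]
3. ∠BWE = 98°  [linear pair at W on EC]
4. ∠EBW = 35°  [△BEW]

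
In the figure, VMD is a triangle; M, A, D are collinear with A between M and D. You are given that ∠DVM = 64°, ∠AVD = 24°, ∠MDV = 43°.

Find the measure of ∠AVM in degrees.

1. ∠DMV = 73°  [△VMD]
2. ∠ADV = 43°  [A on ray DM]
3. ∠AMV = 73°  [A on ray MD]
4. ∠DAV = 113°  [△VAD]
5. ∠MAV = 67°  [linear pair at A on MD]
6. ∠AVM = 40°  [△VMA]

∠AVM = 40°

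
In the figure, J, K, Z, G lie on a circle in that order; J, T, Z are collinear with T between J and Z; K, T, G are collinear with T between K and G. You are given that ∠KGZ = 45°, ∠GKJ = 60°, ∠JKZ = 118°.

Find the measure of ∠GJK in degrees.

1. ∠KJZ = 45°  [same arc KZ]
2. ∠JZK = 17°  [△JKZ]
3. ∠JGK = 17°  [same arc JK]
4. ∠GJK = 103°  [△JKG]

∠GJK = 103°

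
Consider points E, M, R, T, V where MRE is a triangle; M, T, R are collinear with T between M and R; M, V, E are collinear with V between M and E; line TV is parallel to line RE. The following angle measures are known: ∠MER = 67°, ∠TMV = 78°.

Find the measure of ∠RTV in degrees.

∠RTV = 145°

1. ∠MVT = 67°  [TV∥RE, corresponding at V]
2. ∠MTV = 35°  [△MTV]
3. ∠RTV = 145°  [linear pair at T on MR]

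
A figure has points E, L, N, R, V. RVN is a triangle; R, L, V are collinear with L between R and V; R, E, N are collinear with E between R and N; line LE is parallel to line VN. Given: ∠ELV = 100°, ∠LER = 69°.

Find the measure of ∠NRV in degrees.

1. ∠ELR = 80°  [linear pair at L on RV]
2. ∠ERL = 31°  [△RLE]
3. ∠NRV = 31°  [L on RV, E on RN]

∠NRV = 31°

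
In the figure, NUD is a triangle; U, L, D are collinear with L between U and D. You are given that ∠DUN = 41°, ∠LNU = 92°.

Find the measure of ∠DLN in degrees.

1. ∠LUN = 41°  [L on ray UD]
2. ∠NLU = 47°  [△NUL]
3. ∠DLN = 133°  [linear pair at L on UD]

∠DLN = 133°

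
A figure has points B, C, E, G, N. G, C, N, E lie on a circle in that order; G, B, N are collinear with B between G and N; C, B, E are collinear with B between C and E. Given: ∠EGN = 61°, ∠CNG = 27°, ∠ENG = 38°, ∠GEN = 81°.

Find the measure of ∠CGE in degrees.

1. ∠CEG = 27°  [same arc GC]
2. ∠ECG = 38°  [same arc GE]
3. ∠CGE = 115°  [△GCE]

∠CGE = 115°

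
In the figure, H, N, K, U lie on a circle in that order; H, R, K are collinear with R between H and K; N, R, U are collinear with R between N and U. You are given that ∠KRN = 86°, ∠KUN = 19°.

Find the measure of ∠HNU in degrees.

1. ∠HRN = 94°  [linear pair at R on HK]
2. ∠KHN = 19°  [same arc NK]
3. ∠HNU = 67°  [△HRN]

∠HNU = 67°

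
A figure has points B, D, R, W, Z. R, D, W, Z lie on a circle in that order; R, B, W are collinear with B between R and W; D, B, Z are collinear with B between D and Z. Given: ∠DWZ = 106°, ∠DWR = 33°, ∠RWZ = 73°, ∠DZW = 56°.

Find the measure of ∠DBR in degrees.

∠DBR = 51°

1. ∠WDZ = 18°  [△DWZ]
2. ∠DBW = 129°  [△DBW]
3. ∠DBR = 51°  [linear pair at B on RW]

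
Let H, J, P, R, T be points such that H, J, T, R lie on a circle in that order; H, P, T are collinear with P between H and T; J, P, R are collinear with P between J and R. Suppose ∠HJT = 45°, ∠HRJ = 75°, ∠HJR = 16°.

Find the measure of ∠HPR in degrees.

1. ∠HRT = 135°  [cyclic HJTR, opposite ∠J+∠R]
2. ∠HTR = 16°  [same arc HR]
3. ∠RHT = 29°  [△HTR]
4. ∠HPR = 76°  [△HPR]

∠HPR = 76°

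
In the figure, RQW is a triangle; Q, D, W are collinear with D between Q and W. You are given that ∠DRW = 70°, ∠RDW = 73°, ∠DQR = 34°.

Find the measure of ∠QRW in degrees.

∠QRW = 109°

1. ∠DWR = 37°  [△RDW]
2. ∠RQW = 34°  [D on ray QW]
3. ∠QWR = 37°  [D on ray WQ]
4. ∠QRW = 109°  [△RQW]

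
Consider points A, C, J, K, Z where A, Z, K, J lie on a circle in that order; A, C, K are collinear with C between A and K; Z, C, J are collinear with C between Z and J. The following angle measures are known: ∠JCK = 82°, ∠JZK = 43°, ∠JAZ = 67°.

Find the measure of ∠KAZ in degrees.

1. ∠JKZ = 113°  [cyclic AZKJ, opposite ∠A+∠K]
2. ∠KJZ = 24°  [△ZKJ]
3. ∠KAZ = 24°  [same arc ZK]

∠KAZ = 24°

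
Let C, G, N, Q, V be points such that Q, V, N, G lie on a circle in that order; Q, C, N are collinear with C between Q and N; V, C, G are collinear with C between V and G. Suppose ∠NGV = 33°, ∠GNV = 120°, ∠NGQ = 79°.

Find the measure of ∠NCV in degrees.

1. ∠NQV = 33°  [same arc VN]
2. ∠GVN = 27°  [△VNG]
3. ∠NVQ = 101°  [cyclic QVNG, opposite ∠V+∠G]
4. ∠QNV = 46°  [△QVN]
5. ∠NCV = 107°  [△VCN]

∠NCV = 107°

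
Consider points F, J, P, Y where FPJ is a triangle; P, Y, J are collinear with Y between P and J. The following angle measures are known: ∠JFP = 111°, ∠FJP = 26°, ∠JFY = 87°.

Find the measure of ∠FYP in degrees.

∠FYP = 113°

1. ∠FJY = 26°  [Y on ray JP]
2. ∠FYJ = 67°  [△FYJ]
3. ∠FYP = 113°  [linear pair at Y on PJ]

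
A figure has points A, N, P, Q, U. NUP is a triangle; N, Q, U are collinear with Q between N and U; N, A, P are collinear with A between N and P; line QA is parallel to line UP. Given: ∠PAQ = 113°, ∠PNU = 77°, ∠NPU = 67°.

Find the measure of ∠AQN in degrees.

1. ∠NAQ = 67°  [linear pair at A on NP]
2. ∠ANQ = 77°  [Q on NU, A on NP]
3. ∠AQN = 36°  [△NQA]

∠AQN = 36°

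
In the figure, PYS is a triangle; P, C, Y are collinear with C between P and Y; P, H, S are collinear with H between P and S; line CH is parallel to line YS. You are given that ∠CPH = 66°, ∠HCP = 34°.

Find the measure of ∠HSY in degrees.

1. ∠CHP = 80°  [△PCH]
2. ∠CHS = 100°  [linear pair at H on PS]
3. ∠HSY = 80°  [CH∥YS, co-interior at S–H]

∠HSY = 80°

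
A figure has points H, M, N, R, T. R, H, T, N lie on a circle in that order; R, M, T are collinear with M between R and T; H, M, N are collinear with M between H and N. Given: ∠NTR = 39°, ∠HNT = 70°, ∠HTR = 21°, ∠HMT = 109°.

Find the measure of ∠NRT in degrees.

1. ∠HNR = 21°  [same arc RH]
2. ∠NMR = 109°  [vertical angles at M]
3. ∠NRT = 50°  [△RMN]

∠NRT = 50°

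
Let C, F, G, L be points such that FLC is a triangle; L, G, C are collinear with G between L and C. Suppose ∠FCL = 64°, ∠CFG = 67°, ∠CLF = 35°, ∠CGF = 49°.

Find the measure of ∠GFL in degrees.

1. ∠FLG = 35°  [G on ray LC]
2. ∠FGL = 131°  [linear pair at G on LC]
3. ∠GFL = 14°  [△FLG]

∠GFL = 14°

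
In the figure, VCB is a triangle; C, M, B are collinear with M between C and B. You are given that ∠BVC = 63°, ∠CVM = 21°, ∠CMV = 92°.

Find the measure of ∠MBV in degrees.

1. ∠MCV = 67°  [△VCM]
2. ∠BCV = 67°  [M on ray CB]
3. ∠CBV = 50°  [△VCB]
4. ∠MBV = 50°  [M on ray BC]

∠MBV = 50°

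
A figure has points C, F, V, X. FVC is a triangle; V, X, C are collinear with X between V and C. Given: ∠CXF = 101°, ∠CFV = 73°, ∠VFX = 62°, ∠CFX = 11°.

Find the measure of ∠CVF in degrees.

∠CVF = 39°

1. ∠FXV = 79°  [linear pair at X on VC]
2. ∠FVX = 39°  [△FVX]
3. ∠CVF = 39°  [X on ray VC]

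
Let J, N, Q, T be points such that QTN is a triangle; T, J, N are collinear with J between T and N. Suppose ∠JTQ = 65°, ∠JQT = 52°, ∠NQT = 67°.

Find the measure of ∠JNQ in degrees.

∠JNQ = 48°

1. ∠NTQ = 65°  [J on ray TN]
2. ∠QNT = 48°  [△QTN]
3. ∠JNQ = 48°  [J on ray NT]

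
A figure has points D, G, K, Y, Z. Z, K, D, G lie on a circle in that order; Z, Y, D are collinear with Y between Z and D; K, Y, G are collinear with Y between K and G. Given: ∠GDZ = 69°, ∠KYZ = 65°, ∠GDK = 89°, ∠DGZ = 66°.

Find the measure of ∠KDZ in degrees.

∠KDZ = 20°

1. ∠DZG = 45°  [△ZDG]
2. ∠DYK = 115°  [linear pair at Y on ZD]
3. ∠DKG = 45°  [same arc DG]
4. ∠KDZ = 20°  [△KYD]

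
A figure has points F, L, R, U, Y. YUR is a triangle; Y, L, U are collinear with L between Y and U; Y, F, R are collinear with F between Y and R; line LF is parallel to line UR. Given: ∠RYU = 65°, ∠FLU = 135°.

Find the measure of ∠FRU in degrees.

1. ∠FYL = 65°  [L on YU, F on YR]
2. ∠FLY = 45°  [linear pair at L on YU]
3. ∠LFY = 70°  [△YLF]
4. ∠LFR = 110°  [linear pair at F on YR]
5. ∠FRU = 70°  [LF∥UR, co-interior at R–F]

∠FRU = 70°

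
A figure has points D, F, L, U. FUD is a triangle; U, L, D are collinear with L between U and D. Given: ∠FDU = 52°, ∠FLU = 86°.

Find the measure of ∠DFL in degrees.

∠DFL = 34°

1. ∠FDL = 52°  [L on ray DU]
2. ∠DLF = 94°  [linear pair at L on UD]
3. ∠DFL = 34°  [△FLD]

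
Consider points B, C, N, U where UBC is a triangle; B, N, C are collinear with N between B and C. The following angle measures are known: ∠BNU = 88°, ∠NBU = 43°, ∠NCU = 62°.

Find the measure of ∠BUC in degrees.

1. ∠CBU = 43°  [N on ray BC]
2. ∠BCU = 62°  [N on ray CB]
3. ∠BUC = 75°  [△UBC]

∠BUC = 75°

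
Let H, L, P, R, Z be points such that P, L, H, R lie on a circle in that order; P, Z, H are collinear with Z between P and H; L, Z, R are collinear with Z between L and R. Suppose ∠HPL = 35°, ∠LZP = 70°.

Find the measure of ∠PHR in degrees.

∠PHR = 75°

1. ∠HRL = 35°  [same arc LH]
2. ∠HZR = 70°  [vertical angles at Z]
3. ∠PHR = 75°  [△HZR]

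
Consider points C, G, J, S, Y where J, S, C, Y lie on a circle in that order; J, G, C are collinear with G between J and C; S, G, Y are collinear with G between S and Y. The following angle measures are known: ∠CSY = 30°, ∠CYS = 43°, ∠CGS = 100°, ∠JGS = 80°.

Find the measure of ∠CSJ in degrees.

1. ∠JCS = 50°  [△SGC]
2. ∠CJS = 43°  [same arc SC]
3. ∠CSJ = 87°  [△JSC]

∠CSJ = 87°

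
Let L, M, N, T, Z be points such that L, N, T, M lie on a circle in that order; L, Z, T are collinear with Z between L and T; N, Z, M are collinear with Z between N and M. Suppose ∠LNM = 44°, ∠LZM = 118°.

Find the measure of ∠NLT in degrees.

∠NLT = 74°

1. ∠LTM = 44°  [same arc LM]
2. ∠MZT = 62°  [linear pair at Z on LT]
3. ∠NMT = 74°  [△TZM]
4. ∠NLT = 74°  [same arc NT]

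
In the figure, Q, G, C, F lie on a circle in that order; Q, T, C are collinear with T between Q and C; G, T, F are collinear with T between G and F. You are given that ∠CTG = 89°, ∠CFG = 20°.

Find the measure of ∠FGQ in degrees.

1. ∠GTQ = 91°  [linear pair at T on QC]
2. ∠CQG = 20°  [same arc GC]
3. ∠FGQ = 69°  [△QTG]

∠FGQ = 69°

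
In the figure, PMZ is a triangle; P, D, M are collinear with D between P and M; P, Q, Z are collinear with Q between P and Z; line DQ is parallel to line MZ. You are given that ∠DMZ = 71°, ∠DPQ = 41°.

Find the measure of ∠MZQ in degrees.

∠MZQ = 68°

1. ∠PMZ = 71°  [D on ray MP]
2. ∠MPZ = 41°  [D on PM, Q on PZ]
3. ∠MZP = 68°  [△PMZ]
4. ∠MZQ = 68°  [Q on ray ZP]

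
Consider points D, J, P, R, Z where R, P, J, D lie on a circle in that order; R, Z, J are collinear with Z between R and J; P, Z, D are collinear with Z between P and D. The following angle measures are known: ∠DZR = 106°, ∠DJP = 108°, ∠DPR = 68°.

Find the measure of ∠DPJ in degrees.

1. ∠DZJ = 74°  [linear pair at Z on RJ]
2. ∠DJR = 68°  [same arc RD]
3. ∠JDP = 38°  [△JZD]
4. ∠DPJ = 34°  [△PJD]

∠DPJ = 34°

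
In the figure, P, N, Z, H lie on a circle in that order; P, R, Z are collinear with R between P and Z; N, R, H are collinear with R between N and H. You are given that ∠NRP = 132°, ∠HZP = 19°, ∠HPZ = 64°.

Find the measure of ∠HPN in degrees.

∠HPN = 93°

1. ∠HRZ = 132°  [vertical angles at R]
2. ∠NHZ = 29°  [△ZRH]
3. ∠HNZ = 64°  [same arc ZH]
4. ∠HZN = 87°  [△NZH]
5. ∠HPN = 93°  [cyclic PNZH, opposite ∠P+∠Z]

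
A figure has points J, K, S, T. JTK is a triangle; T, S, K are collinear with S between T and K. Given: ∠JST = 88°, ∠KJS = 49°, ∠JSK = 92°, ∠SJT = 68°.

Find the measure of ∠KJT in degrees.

∠KJT = 117°

1. ∠JTS = 24°  [△JTS]
2. ∠JKS = 39°  [△JSK]
3. ∠JTK = 24°  [S on ray TK]
4. ∠JKT = 39°  [S on ray KT]
5. ∠KJT = 117°  [△JTK]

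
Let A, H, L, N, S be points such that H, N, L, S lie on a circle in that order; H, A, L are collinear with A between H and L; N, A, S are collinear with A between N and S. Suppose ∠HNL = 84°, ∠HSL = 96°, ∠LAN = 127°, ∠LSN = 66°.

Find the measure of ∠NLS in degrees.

1. ∠LHN = 66°  [same arc NL]
2. ∠HLN = 30°  [△HNL]
3. ∠LNS = 23°  [△NAL]
4. ∠NLS = 91°  [△NLS]

∠NLS = 91°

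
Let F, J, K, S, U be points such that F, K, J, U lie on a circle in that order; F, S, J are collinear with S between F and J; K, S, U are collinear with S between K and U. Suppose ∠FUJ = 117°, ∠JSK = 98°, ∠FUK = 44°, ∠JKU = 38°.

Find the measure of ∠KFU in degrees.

∠KFU = 111°

1. ∠FKJ = 63°  [cyclic FKJU, opposite ∠K+∠U]
2. ∠FSK = 82°  [linear pair at S on FJ]
3. ∠FJK = 44°  [△KSJ]
4. ∠JFK = 73°  [△FKJ]
5. ∠FKU = 25°  [△FSK]
6. ∠KFU = 111°  [△FKU]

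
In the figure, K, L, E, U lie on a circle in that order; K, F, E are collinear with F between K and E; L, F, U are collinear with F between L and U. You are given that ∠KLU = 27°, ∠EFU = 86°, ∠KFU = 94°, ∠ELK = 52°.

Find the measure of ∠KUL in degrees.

∠KUL = 61°

1. ∠KEU = 27°  [same arc KU]
2. ∠EUK = 128°  [cyclic KLEU, opposite ∠L+∠U]
3. ∠EKU = 25°  [△KEU]
4. ∠KUL = 61°  [△KFU]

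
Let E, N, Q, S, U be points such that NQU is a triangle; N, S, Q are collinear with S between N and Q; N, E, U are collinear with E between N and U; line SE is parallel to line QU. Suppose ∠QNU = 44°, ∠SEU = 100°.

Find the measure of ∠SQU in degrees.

∠SQU = 56°

1. ∠ENS = 44°  [S on NQ, E on NU]
2. ∠NES = 80°  [linear pair at E on NU]
3. ∠ESN = 56°  [△NSE]
4. ∠ESQ = 124°  [linear pair at S on NQ]
5. ∠SQU = 56°  [SE∥QU, co-interior at Q–S]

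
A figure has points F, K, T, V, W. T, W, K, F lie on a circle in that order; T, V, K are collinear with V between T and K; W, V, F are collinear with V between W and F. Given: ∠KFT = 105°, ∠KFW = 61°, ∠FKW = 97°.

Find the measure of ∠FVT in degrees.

1. ∠KWT = 75°  [cyclic TWKF, opposite ∠W+∠F]
2. ∠KTW = 61°  [same arc WK]
3. ∠FWK = 22°  [△WKF]
4. ∠TKW = 44°  [△TWK]
5. ∠FTK = 22°  [same arc KF]
6. ∠TFW = 44°  [same arc TW]
7. ∠FVT = 114°  [△TVF]

∠FVT = 114°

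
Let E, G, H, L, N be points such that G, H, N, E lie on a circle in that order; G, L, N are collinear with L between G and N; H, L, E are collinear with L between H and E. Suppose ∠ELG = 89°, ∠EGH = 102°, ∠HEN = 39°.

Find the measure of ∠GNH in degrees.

∠GNH = 28°

1. ∠HLN = 89°  [vertical angles at L]
2. ∠ENH = 78°  [cyclic GHNE, opposite ∠G+∠N]
3. ∠EHN = 63°  [△HNE]
4. ∠GNH = 28°  [△HLN]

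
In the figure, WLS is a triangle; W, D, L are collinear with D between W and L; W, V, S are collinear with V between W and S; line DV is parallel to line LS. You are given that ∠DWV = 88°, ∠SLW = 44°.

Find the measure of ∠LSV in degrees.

∠LSV = 48°

1. ∠LWS = 88°  [D on WL, V on WS]
2. ∠LSW = 48°  [△WLS]
3. ∠LSV = 48°  [V on ray SW]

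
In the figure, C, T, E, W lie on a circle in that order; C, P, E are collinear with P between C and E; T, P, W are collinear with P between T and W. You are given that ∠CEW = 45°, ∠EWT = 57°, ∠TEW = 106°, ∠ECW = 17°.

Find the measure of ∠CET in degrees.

1. ∠CWE = 118°  [△CEW]
2. ∠ECT = 57°  [same arc TE]
3. ∠CTE = 62°  [cyclic CTEW, opposite ∠T+∠W]
4. ∠CET = 61°  [△CTE]

∠CET = 61°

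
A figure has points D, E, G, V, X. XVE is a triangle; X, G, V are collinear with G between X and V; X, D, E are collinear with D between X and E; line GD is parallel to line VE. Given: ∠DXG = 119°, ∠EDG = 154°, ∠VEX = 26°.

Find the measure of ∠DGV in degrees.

1. ∠GDX = 26°  [linear pair at D on XE]
2. ∠DGX = 35°  [△XGD]
3. ∠DGV = 145°  [linear pair at G on XV]

∠DGV = 145°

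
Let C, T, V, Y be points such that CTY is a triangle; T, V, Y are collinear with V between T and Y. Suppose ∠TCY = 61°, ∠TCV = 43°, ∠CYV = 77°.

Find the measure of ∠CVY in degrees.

1. ∠CYT = 77°  [V on ray YT]
2. ∠CTY = 42°  [△CTY]
3. ∠CTV = 42°  [V on ray TY]
4. ∠CVT = 95°  [△CTV]
5. ∠CVY = 85°  [linear pair at V on TY]

∠CVY = 85°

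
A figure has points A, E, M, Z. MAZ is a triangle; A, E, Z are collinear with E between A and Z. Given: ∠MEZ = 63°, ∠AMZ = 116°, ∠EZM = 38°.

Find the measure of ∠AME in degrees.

1. ∠AEM = 117°  [linear pair at E on AZ]
2. ∠AZM = 38°  [E on ray ZA]
3. ∠MAZ = 26°  [△MAZ]
4. ∠EAM = 26°  [E on ray AZ]
5. ∠AME = 37°  [△MAE]

∠AME = 37°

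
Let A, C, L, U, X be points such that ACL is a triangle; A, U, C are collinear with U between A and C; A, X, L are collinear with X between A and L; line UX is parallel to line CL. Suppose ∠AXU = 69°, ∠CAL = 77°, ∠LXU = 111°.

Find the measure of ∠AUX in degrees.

1. ∠ALC = 69°  [UX∥CL, corresponding at X]
2. ∠ACL = 34°  [△ACL]
3. ∠AUX = 34°  [UX∥CL, corresponding at U]

∠AUX = 34°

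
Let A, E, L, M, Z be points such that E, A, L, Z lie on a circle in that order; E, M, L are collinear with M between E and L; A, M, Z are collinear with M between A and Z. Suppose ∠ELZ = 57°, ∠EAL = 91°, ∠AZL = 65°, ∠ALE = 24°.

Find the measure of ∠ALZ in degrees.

1. ∠EAZ = 57°  [same arc EZ]
2. ∠AZE = 24°  [same arc EA]
3. ∠AEZ = 99°  [△EAZ]
4. ∠ALZ = 81°  [cyclic EALZ, opposite ∠E+∠L]

∠ALZ = 81°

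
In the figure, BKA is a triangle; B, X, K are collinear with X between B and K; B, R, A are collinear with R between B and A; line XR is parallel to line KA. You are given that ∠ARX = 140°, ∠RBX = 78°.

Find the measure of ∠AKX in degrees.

∠AKX = 62°

1. ∠BRX = 40°  [linear pair at R on BA]
2. ∠BXR = 62°  [△BXR]
3. ∠KXR = 118°  [linear pair at X on BK]
4. ∠AKX = 62°  [XR∥KA, co-interior at K–X]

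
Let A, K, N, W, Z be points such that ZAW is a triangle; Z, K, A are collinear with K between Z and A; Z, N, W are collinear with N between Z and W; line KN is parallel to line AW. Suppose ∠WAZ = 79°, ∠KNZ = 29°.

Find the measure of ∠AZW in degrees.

∠AZW = 72°

1. ∠NKZ = 79°  [KN∥AW, corresponding at K]
2. ∠KZN = 72°  [△ZKN]
3. ∠AZW = 72°  [K on ZA, N on ZW]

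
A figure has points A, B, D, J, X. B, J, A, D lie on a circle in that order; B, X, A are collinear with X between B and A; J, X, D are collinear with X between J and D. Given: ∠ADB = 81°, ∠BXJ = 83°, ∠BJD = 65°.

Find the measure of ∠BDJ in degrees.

∠BDJ = 49°

1. ∠AJB = 99°  [cyclic BJAD, opposite ∠J+∠D]
2. ∠ABJ = 32°  [△BXJ]
3. ∠BAJ = 49°  [△BJA]
4. ∠BDJ = 49°  [same arc BJ]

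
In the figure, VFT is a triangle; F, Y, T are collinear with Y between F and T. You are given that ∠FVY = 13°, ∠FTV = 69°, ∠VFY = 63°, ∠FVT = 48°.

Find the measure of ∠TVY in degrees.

∠TVY = 35°

1. ∠FYV = 104°  [△VFY]
2. ∠VTY = 69°  [Y on ray TF]
3. ∠TYV = 76°  [linear pair at Y on FT]
4. ∠TVY = 35°  [△VYT]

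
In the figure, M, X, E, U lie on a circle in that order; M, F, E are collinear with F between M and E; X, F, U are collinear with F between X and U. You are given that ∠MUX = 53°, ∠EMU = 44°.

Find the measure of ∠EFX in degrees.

1. ∠MEX = 53°  [same arc MX]
2. ∠EXU = 44°  [same arc EU]
3. ∠EFX = 83°  [△XFE]

∠EFX = 83°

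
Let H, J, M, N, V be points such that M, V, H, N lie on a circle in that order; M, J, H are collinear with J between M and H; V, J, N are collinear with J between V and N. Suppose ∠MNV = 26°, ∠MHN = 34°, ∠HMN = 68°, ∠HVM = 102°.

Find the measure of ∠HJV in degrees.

∠HJV = 86°

1. ∠MHV = 26°  [same arc MV]
2. ∠HVN = 68°  [same arc HN]
3. ∠HJV = 86°  [△VJH]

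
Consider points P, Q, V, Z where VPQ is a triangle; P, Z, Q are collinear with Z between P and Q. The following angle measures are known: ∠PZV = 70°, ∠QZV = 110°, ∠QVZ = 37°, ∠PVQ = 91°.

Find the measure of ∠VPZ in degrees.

∠VPZ = 56°

1. ∠VQZ = 33°  [△VZQ]
2. ∠PQV = 33°  [Z on ray QP]
3. ∠QPV = 56°  [△VPQ]
4. ∠VPZ = 56°  [Z on ray PQ]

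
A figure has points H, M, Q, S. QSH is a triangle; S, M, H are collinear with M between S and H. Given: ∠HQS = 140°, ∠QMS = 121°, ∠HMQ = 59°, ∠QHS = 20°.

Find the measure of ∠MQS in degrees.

∠MQS = 39°

1. ∠HSQ = 20°  [△QSH]
2. ∠MSQ = 20°  [M on ray SH]
3. ∠MQS = 39°  [△QSM]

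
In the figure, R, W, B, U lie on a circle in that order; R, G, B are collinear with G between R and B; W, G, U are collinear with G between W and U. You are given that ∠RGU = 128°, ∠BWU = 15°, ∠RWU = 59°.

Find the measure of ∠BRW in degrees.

1. ∠BGW = 128°  [vertical angles at G]
2. ∠RGW = 52°  [linear pair at G on RB]
3. ∠BRW = 69°  [△RGW]

∠BRW = 69°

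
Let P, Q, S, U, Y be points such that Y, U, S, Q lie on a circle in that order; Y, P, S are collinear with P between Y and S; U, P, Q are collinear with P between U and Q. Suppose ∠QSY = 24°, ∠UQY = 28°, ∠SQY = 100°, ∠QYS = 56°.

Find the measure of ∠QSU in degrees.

1. ∠QUY = 24°  [same arc YQ]
2. ∠QYU = 128°  [△YUQ]
3. ∠QSU = 52°  [cyclic YUSQ, opposite ∠Y+∠S]

∠QSU = 52°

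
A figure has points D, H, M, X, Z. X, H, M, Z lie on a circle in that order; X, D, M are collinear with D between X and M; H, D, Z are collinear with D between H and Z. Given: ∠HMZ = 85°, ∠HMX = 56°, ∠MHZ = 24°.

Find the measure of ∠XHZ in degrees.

1. ∠HXZ = 95°  [cyclic XHMZ, opposite ∠X+∠M]
2. ∠HZX = 56°  [same arc XH]
3. ∠XHZ = 29°  [△XHZ]

∠XHZ = 29°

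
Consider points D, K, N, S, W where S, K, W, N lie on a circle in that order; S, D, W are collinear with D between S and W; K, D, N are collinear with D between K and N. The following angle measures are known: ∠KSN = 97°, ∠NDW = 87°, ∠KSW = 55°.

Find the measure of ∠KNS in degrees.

∠KNS = 45°

1. ∠KDS = 87°  [vertical angles at D]
2. ∠NKS = 38°  [△SDK]
3. ∠KNS = 45°  [△SKN]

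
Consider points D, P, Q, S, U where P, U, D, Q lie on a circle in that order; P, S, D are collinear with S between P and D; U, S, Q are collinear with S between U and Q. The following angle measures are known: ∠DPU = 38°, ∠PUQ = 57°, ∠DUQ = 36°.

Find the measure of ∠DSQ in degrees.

∠DSQ = 85°

1. ∠DQU = 38°  [same arc UD]
2. ∠PDQ = 57°  [same arc PQ]
3. ∠DSQ = 85°  [△DSQ]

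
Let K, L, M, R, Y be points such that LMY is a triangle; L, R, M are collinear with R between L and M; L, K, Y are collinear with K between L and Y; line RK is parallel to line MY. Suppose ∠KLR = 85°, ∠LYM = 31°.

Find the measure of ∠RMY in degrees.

1. ∠MLY = 85°  [R on LM, K on LY]
2. ∠LMY = 64°  [△LMY]
3. ∠RMY = 64°  [R on ray ML]

∠RMY = 64°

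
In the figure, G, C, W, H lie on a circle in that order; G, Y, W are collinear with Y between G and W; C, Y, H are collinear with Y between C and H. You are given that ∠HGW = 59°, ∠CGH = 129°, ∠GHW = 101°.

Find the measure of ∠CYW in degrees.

∠CYW = 90°

1. ∠HCW = 59°  [same arc WH]
2. ∠GWH = 20°  [△GWH]
3. ∠CWH = 51°  [cyclic GCWH, opposite ∠G+∠W]
4. ∠CHW = 70°  [△CWH]
5. ∠GCH = 20°  [same arc GH]
6. ∠CGW = 70°  [same arc CW]
7. ∠CYG = 90°  [△GYC]
8. ∠CYW = 90°  [linear pair at Y on GW]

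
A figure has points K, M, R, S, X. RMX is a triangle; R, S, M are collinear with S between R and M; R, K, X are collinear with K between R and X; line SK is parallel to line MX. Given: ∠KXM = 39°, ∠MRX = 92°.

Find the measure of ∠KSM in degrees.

1. ∠MXR = 39°  [K on ray XR]
2. ∠RMX = 49°  [△RMX]
3. ∠KSR = 49°  [SK∥MX, corresponding at S]
4. ∠KSM = 131°  [linear pair at S on RM]

∠KSM = 131°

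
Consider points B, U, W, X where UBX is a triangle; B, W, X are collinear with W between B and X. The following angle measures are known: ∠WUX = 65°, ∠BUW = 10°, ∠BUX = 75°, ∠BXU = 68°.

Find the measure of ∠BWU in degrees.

∠BWU = 133°

1. ∠UBX = 37°  [△UBX]
2. ∠UBW = 37°  [W on ray BX]
3. ∠BWU = 133°  [△UBW]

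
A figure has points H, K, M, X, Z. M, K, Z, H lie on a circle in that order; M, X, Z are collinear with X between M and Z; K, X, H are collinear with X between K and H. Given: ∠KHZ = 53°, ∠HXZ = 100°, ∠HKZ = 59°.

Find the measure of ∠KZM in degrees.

1. ∠KXM = 100°  [vertical angles at X]
2. ∠KXZ = 80°  [linear pair at X on MZ]
3. ∠KZM = 41°  [△KXZ]

∠KZM = 41°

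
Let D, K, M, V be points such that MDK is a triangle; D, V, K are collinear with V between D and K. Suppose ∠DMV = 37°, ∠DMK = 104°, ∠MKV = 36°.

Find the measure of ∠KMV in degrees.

1. ∠DKM = 36°  [V on ray KD]
2. ∠KDM = 40°  [△MDK]
3. ∠MDV = 40°  [V on ray DK]
4. ∠DVM = 103°  [△MDV]
5. ∠KVM = 77°  [linear pair at V on DK]
6. ∠KMV = 67°  [△MVK]

∠KMV = 67°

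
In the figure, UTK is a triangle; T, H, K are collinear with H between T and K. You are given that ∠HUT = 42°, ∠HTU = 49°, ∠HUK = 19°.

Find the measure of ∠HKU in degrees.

1. ∠THU = 89°  [△UTH]
2. ∠KHU = 91°  [linear pair at H on TK]
3. ∠HKU = 70°  [△UHK]

∠HKU = 70°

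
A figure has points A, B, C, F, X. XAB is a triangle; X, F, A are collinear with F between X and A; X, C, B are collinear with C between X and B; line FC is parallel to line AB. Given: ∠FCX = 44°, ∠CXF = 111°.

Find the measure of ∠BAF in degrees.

1. ∠CFX = 25°  [△XFC]
2. ∠AFC = 155°  [linear pair at F on XA]
3. ∠BAF = 25°  [FC∥AB, co-interior at A–F]

∠BAF = 25°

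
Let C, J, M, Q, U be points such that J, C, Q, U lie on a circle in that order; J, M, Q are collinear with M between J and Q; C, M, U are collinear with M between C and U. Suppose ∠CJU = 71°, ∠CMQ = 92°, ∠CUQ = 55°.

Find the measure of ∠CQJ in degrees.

1. ∠CQU = 109°  [cyclic JCQU, opposite ∠J+∠Q]
2. ∠QCU = 16°  [△CQU]
3. ∠CQJ = 72°  [△CMQ]

∠CQJ = 72°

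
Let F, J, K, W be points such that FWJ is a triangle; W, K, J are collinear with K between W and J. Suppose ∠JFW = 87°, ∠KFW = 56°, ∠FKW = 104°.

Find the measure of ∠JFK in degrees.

∠JFK = 31°

1. ∠FWK = 20°  [△FWK]
2. ∠FKJ = 76°  [linear pair at K on WJ]
3. ∠FWJ = 20°  [K on ray WJ]
4. ∠FJW = 73°  [△FWJ]
5. ∠FJK = 73°  [K on ray JW]
6. ∠JFK = 31°  [△FKJ]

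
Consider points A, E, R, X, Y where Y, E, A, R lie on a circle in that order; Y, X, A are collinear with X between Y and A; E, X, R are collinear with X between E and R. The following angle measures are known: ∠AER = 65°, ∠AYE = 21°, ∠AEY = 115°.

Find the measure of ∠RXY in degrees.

1. ∠AYR = 65°  [same arc AR]
2. ∠ARE = 21°  [same arc EA]
3. ∠ARY = 65°  [cyclic YEAR, opposite ∠E+∠R]
4. ∠RAY = 50°  [△YAR]
5. ∠AXR = 109°  [△AXR]
6. ∠RXY = 71°  [linear pair at X on YA]

∠RXY = 71°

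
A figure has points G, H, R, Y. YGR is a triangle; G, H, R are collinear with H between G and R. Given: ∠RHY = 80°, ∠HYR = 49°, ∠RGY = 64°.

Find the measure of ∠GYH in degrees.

∠GYH = 16°

1. ∠GHY = 100°  [linear pair at H on GR]
2. ∠HGY = 64°  [H on ray GR]
3. ∠GYH = 16°  [△YGH]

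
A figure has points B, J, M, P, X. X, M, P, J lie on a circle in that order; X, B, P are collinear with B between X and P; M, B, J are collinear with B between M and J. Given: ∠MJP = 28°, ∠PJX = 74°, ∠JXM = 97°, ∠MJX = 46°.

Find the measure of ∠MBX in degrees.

∠MBX = 115°

1. ∠MXP = 28°  [same arc MP]
2. ∠JMX = 37°  [△XMJ]
3. ∠MBX = 115°  [△XBM]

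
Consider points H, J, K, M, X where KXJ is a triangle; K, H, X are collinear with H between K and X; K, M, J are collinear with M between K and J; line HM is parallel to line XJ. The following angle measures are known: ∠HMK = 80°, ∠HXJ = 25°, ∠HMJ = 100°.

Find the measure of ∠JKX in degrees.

1. ∠KJX = 80°  [HM∥XJ, corresponding at M]
2. ∠JXK = 25°  [H on ray XK]
3. ∠JKX = 75°  [△KXJ]

∠JKX = 75°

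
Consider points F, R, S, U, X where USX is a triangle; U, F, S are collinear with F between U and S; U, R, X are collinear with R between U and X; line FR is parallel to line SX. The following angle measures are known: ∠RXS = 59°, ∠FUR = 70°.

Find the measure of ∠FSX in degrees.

∠FSX = 51°

1. ∠SXU = 59°  [R on ray XU]
2. ∠SUX = 70°  [F on US, R on UX]
3. ∠USX = 51°  [△USX]
4. ∠FSX = 51°  [F on ray SU]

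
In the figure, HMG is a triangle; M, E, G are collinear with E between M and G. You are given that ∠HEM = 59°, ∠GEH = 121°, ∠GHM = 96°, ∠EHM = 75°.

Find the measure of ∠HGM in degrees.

∠HGM = 38°

1. ∠EMH = 46°  [△HME]
2. ∠GMH = 46°  [E on ray MG]
3. ∠HGM = 38°  [△HMG]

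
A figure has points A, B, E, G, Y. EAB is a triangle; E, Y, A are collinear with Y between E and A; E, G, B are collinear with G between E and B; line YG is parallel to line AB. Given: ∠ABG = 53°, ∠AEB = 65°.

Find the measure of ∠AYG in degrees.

∠AYG = 118°

1. ∠ABE = 53°  [G on ray BE]
2. ∠BAE = 62°  [△EAB]
3. ∠EYG = 62°  [YG∥AB, corresponding at Y]
4. ∠AYG = 118°  [linear pair at Y on EA]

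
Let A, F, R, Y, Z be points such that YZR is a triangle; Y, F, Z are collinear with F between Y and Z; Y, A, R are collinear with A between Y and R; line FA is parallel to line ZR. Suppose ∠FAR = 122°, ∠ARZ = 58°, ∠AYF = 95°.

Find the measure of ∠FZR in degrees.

∠FZR = 27°

1. ∠YRZ = 58°  [A on ray RY]
2. ∠RYZ = 95°  [F on YZ, A on YR]
3. ∠RZY = 27°  [△YZR]
4. ∠FZR = 27°  [F on ray ZY]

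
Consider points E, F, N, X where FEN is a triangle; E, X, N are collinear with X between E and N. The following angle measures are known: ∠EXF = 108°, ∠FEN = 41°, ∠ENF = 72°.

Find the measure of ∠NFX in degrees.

∠NFX = 36°

1. ∠FXN = 72°  [linear pair at X on EN]
2. ∠FNX = 72°  [X on ray NE]
3. ∠NFX = 36°  [△FXN]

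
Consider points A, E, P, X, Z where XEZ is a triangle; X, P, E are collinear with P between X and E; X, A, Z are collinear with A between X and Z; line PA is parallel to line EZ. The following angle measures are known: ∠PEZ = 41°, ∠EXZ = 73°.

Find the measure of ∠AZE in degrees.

1. ∠XEZ = 41°  [P on ray EX]
2. ∠EZX = 66°  [△XEZ]
3. ∠AZE = 66°  [A on ray ZX]

∠AZE = 66°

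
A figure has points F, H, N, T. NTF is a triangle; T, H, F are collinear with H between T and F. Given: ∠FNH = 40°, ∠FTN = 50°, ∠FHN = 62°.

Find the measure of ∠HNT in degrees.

1. ∠HTN = 50°  [H on ray TF]
2. ∠NHT = 118°  [linear pair at H on TF]
3. ∠HNT = 12°  [△NTH]

∠HNT = 12°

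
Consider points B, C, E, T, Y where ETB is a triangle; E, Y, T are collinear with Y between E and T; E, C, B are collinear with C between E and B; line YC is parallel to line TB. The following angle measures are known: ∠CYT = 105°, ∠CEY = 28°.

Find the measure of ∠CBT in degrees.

∠CBT = 77°

1. ∠CYE = 75°  [linear pair at Y on ET]
2. ∠ECY = 77°  [△EYC]
3. ∠BCY = 103°  [linear pair at C on EB]
4. ∠CBT = 77°  [YC∥TB, co-interior at B–C]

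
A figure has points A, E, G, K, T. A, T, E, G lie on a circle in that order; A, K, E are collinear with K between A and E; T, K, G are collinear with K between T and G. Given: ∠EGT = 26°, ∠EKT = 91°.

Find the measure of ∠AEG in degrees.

∠AEG = 65°

1. ∠EAT = 26°  [same arc TE]
2. ∠AKT = 89°  [linear pair at K on AE]
3. ∠ATG = 65°  [△AKT]
4. ∠AEG = 65°  [same arc AG]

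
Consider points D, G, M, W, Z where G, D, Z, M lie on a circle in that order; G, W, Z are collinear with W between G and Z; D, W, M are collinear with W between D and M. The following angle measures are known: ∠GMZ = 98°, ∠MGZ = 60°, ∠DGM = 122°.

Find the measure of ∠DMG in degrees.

1. ∠GZM = 22°  [△GZM]
2. ∠GDM = 22°  [same arc GM]
3. ∠DMG = 36°  [△GDM]

∠DMG = 36°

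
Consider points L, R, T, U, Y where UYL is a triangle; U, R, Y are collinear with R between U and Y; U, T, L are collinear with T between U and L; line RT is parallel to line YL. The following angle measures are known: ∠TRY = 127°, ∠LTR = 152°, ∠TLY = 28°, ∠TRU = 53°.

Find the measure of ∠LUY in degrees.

∠LUY = 99°

1. ∠ULY = 28°  [T on ray LU]
2. ∠LYU = 53°  [RT∥YL, corresponding at R]
3. ∠LUY = 99°  [△UYL]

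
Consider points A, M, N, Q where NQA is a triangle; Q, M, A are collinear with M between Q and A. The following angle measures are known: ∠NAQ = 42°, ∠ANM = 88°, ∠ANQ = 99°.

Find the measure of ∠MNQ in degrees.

∠MNQ = 11°

1. ∠AQN = 39°  [△NQA]
2. ∠MAN = 42°  [M on ray AQ]
3. ∠AMN = 50°  [△NMA]
4. ∠MQN = 39°  [M on ray QA]
5. ∠NMQ = 130°  [linear pair at M on QA]
6. ∠MNQ = 11°  [△NQM]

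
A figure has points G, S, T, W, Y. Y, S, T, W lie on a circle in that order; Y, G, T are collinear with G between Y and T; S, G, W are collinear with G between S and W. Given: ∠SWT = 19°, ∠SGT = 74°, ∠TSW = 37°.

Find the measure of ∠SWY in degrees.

∠SWY = 69°

1. ∠WGY = 74°  [vertical angles at G]
2. ∠TYW = 37°  [same arc TW]
3. ∠SWY = 69°  [△YGW]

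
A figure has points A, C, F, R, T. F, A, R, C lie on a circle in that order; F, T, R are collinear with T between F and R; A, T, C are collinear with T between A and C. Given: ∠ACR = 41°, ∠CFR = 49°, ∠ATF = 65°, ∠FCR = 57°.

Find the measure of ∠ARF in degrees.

∠ARF = 16°

1. ∠AFR = 41°  [same arc AR]
2. ∠FAR = 123°  [cyclic FARC, opposite ∠A+∠C]
3. ∠ARF = 16°  [△FAR]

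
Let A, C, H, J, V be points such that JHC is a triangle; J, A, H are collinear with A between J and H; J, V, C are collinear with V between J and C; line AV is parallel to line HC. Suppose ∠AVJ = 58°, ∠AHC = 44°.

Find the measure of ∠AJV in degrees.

1. ∠HCJ = 58°  [AV∥HC, corresponding at V]
2. ∠CHJ = 44°  [A on ray HJ]
3. ∠CJH = 78°  [△JHC]
4. ∠AJV = 78°  [A on JH, V on JC]

∠AJV = 78°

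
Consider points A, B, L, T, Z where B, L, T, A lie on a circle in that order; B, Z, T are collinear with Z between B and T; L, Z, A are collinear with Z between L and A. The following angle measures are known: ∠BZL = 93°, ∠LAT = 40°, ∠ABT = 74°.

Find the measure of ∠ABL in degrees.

∠ABL = 114°

1. ∠AZT = 93°  [vertical angles at Z]
2. ∠LBT = 40°  [same arc LT]
3. ∠AZB = 87°  [linear pair at Z on BT]
4. ∠ALB = 47°  [△BZL]
5. ∠BAL = 19°  [△BZA]
6. ∠ABL = 114°  [△BLA]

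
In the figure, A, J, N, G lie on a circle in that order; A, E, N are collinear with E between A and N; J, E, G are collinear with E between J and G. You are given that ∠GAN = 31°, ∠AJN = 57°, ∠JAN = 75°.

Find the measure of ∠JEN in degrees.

1. ∠GJN = 31°  [same arc NG]
2. ∠ANJ = 48°  [△AJN]
3. ∠JEN = 101°  [△JEN]

∠JEN = 101°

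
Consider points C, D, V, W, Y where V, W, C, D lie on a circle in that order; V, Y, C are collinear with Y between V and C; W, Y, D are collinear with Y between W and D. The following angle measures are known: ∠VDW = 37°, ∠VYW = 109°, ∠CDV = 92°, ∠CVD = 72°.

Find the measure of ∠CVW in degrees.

∠CVW = 55°

1. ∠VCW = 37°  [same arc VW]
2. ∠CWV = 88°  [cyclic VWCD, opposite ∠W+∠D]
3. ∠CVW = 55°  [△VWC]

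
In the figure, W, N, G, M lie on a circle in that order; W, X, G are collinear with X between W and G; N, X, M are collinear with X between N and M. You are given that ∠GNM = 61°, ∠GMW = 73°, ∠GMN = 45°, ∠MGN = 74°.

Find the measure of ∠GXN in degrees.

1. ∠GNW = 107°  [cyclic WNGM, opposite ∠N+∠M]
2. ∠GWN = 45°  [same arc NG]
3. ∠NGW = 28°  [△WNG]
4. ∠GXN = 91°  [△NXG]

∠GXN = 91°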